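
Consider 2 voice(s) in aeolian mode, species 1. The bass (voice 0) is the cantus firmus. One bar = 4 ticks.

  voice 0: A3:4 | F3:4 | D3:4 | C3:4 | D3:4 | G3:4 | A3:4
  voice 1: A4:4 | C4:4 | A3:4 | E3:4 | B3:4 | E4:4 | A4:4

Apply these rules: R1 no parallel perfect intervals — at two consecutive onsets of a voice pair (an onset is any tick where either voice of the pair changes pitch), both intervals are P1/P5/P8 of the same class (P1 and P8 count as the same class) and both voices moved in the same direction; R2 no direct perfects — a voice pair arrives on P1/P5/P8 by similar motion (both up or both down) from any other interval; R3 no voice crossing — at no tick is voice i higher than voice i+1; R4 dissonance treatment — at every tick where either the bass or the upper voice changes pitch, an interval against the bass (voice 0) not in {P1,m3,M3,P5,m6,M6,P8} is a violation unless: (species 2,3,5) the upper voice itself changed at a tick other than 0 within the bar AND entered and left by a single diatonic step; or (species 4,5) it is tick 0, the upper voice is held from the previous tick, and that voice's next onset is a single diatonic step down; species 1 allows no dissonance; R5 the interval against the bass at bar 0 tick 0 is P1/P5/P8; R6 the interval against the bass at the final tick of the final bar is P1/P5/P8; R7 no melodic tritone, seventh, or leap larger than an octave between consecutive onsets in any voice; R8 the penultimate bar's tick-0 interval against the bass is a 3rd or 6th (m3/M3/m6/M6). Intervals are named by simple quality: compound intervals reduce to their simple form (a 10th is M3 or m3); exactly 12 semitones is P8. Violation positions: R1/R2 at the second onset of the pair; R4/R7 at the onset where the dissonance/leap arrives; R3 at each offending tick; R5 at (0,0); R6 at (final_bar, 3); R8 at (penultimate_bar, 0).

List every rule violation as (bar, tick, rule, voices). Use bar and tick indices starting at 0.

bar 0: v0=A3 v1=A4 downbeat P8
bar 1: v0=F3 v1=C4 downbeat P5
bar 2: v0=D3 v1=A3 downbeat P5
bar 3: v0=C3 v1=E3 downbeat M3
bar 4: v0=D3 v1=B3 downbeat M6
bar 5: v0=G3 v1=E4 downbeat M6
bar 6: v0=A3 v1=A4 downbeat P8
  -> R2 @ bar 1 tick 0 v(0, 1): A3/A4 P8 -> F3/C4 P5 similar
  -> R1 @ bar 2 tick 0 v(0, 1): F3/C4 P5 -> D3/A3 P5 similar
  -> R2 @ bar 6 tick 0 v(0, 1): G3/E4 M6 -> A3/A4 P8 similar

(1, 0, R2, (0, 1))
(2, 0, R1, (0, 1))
(6, 0, R2, (0, 1))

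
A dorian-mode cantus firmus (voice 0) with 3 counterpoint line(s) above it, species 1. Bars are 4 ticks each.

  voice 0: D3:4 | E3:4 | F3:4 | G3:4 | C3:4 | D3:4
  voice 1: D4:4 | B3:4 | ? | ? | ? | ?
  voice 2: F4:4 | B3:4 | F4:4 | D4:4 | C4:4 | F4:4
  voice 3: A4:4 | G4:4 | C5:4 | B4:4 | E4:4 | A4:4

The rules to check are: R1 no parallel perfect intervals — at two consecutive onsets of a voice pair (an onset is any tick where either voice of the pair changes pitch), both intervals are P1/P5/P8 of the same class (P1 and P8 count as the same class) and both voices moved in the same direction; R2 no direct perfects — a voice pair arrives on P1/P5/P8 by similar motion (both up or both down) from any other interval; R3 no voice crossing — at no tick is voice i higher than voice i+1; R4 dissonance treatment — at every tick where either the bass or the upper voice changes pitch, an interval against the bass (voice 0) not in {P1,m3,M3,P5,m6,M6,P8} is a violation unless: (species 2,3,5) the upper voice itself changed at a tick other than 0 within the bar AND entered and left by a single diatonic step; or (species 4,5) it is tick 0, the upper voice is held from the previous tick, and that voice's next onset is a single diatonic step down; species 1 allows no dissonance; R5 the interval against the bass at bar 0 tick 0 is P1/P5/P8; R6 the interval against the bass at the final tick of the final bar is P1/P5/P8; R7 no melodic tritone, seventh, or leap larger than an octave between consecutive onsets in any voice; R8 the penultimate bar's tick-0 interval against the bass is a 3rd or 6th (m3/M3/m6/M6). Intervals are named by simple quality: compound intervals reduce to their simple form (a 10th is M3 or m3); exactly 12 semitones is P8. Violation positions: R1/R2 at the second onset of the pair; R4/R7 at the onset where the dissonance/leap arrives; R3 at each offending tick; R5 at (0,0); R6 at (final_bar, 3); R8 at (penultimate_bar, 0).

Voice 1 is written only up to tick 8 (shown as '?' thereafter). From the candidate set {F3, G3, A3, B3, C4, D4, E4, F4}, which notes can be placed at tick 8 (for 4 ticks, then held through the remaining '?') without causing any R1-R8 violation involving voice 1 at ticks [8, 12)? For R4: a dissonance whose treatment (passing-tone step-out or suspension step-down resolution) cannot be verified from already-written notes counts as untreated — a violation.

{A3, D4}

F3: violates R7
G3: violates R4
A3: legal
B3: violates R4
C4: violates R1,R2
D4: legal
E4: violates R4
F4: violates R1,R2,R7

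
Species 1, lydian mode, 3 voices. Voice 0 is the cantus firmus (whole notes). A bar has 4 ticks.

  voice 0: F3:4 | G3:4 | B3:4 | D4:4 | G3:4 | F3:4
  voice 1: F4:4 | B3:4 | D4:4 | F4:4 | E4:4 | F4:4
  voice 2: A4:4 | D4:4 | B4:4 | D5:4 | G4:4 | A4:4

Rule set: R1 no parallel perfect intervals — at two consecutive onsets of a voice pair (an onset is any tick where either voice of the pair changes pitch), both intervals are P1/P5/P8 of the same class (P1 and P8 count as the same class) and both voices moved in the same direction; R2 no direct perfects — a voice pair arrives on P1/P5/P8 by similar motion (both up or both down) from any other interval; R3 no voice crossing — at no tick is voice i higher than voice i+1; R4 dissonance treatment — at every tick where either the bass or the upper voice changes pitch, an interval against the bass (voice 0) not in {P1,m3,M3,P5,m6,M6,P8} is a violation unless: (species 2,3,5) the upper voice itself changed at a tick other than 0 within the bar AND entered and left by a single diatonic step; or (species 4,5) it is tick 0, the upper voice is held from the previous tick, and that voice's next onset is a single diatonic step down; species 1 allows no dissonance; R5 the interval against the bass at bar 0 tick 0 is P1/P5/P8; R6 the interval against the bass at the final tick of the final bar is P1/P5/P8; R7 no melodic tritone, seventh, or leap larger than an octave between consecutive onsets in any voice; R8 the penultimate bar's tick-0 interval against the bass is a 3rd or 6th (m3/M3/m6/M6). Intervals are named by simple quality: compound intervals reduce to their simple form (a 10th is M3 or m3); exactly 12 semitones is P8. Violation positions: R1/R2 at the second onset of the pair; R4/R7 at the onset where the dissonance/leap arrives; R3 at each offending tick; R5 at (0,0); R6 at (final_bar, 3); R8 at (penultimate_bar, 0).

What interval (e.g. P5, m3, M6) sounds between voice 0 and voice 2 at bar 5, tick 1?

voice 0=F3 voice 2=A4 -> M3

M3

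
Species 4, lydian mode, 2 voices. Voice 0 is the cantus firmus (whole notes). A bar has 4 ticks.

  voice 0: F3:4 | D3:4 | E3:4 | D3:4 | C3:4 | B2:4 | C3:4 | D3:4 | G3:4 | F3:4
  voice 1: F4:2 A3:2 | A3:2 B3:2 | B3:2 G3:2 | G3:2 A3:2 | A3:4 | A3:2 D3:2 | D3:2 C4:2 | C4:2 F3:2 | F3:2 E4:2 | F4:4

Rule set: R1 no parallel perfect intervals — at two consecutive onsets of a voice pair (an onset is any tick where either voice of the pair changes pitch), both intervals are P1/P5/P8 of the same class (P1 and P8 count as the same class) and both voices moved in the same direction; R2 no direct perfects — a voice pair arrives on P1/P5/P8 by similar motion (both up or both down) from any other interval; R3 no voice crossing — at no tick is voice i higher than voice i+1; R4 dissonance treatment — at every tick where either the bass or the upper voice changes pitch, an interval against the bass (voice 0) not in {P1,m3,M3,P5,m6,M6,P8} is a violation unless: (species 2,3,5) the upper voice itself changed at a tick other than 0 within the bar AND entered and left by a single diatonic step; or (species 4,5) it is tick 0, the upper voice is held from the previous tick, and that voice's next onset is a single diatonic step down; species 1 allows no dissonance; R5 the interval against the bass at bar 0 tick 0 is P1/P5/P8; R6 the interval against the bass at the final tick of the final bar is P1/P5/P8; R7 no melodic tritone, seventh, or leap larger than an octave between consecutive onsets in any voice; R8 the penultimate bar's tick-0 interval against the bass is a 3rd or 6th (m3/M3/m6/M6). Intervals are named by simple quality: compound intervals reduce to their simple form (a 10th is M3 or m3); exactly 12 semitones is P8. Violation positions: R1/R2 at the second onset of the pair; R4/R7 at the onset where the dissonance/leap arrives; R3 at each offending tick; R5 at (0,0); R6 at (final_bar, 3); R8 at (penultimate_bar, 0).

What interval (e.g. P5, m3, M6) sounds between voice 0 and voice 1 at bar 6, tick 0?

M2

voice 0=C3 voice 1=D3 -> M2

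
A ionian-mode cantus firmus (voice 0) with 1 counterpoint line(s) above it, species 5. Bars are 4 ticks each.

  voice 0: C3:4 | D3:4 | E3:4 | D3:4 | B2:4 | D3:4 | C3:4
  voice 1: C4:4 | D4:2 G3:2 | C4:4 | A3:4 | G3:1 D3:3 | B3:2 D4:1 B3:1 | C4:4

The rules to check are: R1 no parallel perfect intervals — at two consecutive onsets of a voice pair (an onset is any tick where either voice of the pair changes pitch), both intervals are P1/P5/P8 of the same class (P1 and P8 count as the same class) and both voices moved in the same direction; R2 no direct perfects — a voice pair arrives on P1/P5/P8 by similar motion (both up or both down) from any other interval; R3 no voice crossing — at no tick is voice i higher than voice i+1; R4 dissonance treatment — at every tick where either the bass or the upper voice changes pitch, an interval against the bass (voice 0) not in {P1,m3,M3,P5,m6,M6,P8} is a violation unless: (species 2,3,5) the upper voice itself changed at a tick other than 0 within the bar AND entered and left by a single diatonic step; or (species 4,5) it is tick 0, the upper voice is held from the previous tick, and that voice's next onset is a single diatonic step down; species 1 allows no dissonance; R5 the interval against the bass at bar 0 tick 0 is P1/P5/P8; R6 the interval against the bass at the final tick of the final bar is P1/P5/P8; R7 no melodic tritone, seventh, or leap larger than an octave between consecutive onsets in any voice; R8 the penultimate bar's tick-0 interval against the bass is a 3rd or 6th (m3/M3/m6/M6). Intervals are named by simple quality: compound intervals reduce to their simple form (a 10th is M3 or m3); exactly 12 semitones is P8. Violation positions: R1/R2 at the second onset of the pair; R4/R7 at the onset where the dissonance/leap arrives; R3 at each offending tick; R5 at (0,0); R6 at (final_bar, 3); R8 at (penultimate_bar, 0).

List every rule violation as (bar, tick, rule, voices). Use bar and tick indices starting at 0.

(1, 0, R1, (0, 1))
(1, 2, R4, (0, 1))
(3, 0, R2, (0, 1))

bar 0: v0=C3 v1=C4 downbeat P8
bar 1: v0=D3 v1=D4 downbeat P8
bar 2: v0=E3 v1=C4 downbeat m6
bar 3: v0=D3 v1=A3 downbeat P5
bar 4: v0=B2 v1=G3 downbeat m6
bar 5: v0=D3 v1=B3 downbeat M6
bar 6: v0=C3 v1=C4 downbeat P8
  -> R1 @ bar 1 tick 0 v(0, 1): C3/C4 P8 -> D3/D4 P8 similar
  -> R4 @ bar 1 tick 2 v(0, 1): D3/G3 P4 untreated
  -> R2 @ bar 3 tick 0 v(0, 1): E3/C4 m6 -> D3/A3 P5 similar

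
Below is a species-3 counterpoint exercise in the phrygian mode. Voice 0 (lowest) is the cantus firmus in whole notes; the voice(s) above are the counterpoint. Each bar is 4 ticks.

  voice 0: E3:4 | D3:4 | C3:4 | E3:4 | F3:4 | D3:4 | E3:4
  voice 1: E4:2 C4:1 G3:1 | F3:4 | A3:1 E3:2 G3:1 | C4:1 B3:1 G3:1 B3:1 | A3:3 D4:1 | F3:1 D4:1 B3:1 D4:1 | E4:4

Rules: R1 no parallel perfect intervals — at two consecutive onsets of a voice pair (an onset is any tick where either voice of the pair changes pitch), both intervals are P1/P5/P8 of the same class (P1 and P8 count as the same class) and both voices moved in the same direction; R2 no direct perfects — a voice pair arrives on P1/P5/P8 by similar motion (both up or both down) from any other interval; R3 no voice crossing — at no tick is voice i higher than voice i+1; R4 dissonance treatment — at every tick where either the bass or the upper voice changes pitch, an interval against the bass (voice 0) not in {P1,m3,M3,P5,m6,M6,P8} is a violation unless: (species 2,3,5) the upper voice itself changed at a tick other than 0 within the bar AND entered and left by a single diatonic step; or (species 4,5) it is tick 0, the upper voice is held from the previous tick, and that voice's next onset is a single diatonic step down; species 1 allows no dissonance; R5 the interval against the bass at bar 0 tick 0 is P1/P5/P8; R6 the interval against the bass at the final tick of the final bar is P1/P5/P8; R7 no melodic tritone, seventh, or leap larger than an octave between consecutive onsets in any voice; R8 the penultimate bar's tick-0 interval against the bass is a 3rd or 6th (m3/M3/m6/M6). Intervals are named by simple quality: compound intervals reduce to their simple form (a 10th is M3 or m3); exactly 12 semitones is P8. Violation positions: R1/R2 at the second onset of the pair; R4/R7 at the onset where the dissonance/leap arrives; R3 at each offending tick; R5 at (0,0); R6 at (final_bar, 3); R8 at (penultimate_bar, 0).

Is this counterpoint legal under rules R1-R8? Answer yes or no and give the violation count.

bar 0: v0=E3 v1=E4 (P8)
bar 1: v0=D3 v1=F3 (m3)
bar 2: v0=C3 v1=A3 (M6)
bar 3: v0=E3 v1=C4 (m6)
bar 4: v0=F3 v1=A3 (M3)
bar 5: v0=D3 v1=F3 (m3)
bar 6: v0=E3 v1=E4 (P8)
  R1 @ bar6.0: D3/D4 P8 -> E3/E4 P8 similar

No (1 violations)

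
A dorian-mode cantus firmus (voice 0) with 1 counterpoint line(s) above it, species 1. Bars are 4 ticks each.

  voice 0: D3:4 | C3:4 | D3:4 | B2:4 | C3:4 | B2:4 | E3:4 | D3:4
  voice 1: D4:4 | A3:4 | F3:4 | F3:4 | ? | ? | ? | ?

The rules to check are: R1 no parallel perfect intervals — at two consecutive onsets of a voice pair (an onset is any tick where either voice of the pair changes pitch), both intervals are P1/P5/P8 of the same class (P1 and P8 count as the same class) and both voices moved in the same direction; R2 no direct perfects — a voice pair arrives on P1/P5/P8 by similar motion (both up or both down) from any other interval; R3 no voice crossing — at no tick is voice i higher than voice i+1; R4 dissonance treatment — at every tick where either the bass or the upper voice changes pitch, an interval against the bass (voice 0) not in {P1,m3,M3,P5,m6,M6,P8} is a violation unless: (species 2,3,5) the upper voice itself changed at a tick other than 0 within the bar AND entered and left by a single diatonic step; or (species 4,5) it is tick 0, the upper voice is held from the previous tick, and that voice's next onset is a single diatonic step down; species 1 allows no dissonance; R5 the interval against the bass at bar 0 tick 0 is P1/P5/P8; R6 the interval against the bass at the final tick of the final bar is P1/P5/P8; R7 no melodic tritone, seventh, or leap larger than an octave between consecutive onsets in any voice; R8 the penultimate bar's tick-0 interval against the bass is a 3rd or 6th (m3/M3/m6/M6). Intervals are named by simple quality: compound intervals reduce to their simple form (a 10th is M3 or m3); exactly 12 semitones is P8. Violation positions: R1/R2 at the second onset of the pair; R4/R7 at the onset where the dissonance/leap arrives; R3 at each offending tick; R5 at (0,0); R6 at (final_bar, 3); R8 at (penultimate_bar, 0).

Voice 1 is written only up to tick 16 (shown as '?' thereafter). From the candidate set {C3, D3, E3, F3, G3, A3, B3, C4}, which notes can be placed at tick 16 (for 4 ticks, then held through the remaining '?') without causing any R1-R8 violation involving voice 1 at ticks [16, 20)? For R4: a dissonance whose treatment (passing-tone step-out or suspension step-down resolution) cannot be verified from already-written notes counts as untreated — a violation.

C3: legal
D3: violates R4
E3: legal
F3: violates R4
G3: violates R2
A3: legal
B3: violates R4,R7
C4: violates R2

{A3, C3, E3}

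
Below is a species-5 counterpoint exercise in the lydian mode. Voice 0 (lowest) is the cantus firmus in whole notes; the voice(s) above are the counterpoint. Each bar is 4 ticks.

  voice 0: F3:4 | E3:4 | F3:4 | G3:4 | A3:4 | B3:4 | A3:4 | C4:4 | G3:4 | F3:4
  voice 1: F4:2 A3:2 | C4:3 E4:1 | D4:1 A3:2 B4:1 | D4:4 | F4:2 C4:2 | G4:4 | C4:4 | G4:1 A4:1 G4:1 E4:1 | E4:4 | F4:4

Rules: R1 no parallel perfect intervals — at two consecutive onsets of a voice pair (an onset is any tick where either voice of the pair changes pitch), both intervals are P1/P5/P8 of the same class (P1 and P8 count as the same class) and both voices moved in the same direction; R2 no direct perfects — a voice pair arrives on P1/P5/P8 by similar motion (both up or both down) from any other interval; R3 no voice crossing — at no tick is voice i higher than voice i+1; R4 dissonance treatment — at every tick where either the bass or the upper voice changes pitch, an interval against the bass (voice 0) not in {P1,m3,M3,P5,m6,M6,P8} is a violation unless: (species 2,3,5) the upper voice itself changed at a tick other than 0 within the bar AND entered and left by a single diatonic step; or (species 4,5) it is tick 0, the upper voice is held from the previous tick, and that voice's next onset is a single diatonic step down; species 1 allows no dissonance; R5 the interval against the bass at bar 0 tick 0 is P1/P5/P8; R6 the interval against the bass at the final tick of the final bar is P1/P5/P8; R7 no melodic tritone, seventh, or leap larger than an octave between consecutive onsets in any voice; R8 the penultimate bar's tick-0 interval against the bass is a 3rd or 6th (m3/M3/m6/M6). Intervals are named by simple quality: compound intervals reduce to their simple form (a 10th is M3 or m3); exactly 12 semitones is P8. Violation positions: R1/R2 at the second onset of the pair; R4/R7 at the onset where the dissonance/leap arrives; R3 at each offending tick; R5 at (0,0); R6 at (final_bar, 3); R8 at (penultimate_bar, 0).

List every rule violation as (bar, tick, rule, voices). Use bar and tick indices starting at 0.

bar 0: v0=F3 v1=F4 downbeat P8
bar 1: v0=E3 v1=C4 downbeat m6
bar 2: v0=F3 v1=D4 downbeat M6
bar 3: v0=G3 v1=D4 downbeat P5
bar 4: v0=A3 v1=F4 downbeat m6
bar 5: v0=B3 v1=G4 downbeat m6
bar 6: v0=A3 v1=C4 downbeat m3
bar 7: v0=C4 v1=G4 downbeat P5
bar 8: v0=G3 v1=E4 downbeat M6
bar 9: v0=F3 v1=F4 downbeat P8
  -> R4 @ bar 2 tick 3 v(0, 1): F3/B4 TT untreated
  -> R7 @ bar 2 tick 3 v(1,): A3->B4 leap 14st
  -> R2 @ bar 7 tick 0 v(0, 1): A3/C4 m3 -> C4/G4 P5 similar

(2, 3, R4, (0, 1))
(2, 3, R7, (1,))
(7, 0, R2, (0, 1))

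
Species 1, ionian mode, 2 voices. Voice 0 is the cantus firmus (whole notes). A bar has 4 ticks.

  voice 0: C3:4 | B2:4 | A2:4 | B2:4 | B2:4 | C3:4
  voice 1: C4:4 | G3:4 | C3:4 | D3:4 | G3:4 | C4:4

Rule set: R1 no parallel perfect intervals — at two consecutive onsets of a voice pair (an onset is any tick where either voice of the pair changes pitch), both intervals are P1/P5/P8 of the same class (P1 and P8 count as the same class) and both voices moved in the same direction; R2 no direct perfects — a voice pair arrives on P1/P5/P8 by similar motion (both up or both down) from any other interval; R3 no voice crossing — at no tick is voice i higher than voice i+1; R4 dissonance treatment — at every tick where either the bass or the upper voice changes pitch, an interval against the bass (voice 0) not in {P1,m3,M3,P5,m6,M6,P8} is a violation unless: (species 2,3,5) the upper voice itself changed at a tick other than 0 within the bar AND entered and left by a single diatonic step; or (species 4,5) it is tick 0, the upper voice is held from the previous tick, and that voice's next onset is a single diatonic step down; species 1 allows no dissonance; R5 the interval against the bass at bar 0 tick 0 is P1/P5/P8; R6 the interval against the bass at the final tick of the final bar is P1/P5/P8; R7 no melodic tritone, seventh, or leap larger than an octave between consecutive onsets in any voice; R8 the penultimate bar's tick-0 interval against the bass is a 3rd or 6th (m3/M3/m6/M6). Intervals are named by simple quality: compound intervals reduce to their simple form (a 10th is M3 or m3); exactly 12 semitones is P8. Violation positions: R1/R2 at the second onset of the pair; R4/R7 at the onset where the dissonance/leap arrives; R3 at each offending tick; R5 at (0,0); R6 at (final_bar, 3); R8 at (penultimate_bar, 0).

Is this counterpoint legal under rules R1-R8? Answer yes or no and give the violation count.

No (1 violations)

bar 0: v0=C3 v1=C4 (P8)
bar 1: v0=B2 v1=G3 (m6)
bar 2: v0=A2 v1=C3 (m3)
bar 3: v0=B2 v1=D3 (m3)
bar 4: v0=B2 v1=G3 (m6)
bar 5: v0=C3 v1=C4 (P8)
  R2 @ bar5.0: B2/G3 m6 -> C3/C4 P8 similar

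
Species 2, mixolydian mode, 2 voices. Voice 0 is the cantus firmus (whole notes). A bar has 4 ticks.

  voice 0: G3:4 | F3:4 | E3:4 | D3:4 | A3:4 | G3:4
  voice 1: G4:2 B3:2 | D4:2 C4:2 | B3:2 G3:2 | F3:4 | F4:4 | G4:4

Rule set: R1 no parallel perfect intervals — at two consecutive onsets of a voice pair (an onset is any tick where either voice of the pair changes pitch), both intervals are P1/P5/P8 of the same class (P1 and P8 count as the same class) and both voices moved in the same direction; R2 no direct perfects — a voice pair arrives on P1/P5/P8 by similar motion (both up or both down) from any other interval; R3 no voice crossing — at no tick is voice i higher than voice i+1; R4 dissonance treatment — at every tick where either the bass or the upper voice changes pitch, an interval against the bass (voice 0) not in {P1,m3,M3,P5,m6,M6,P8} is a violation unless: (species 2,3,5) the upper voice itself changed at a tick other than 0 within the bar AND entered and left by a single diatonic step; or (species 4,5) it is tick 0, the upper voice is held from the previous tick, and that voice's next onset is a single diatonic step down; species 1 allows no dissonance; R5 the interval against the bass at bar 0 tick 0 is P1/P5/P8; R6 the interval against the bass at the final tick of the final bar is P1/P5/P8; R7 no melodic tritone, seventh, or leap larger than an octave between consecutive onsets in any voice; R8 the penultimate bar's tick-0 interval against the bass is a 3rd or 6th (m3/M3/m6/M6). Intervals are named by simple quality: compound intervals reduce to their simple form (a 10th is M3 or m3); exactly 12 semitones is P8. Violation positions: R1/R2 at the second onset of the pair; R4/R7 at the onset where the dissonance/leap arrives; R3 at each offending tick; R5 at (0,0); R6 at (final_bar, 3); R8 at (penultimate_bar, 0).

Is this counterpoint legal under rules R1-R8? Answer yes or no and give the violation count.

No (1 violations)

bar 0: v0=G3 v1=G4 (P8)
bar 1: v0=F3 v1=D4 (M6)
bar 2: v0=E3 v1=B3 (P5)
bar 3: v0=D3 v1=F3 (m3)
bar 4: v0=A3 v1=F4 (m6)
bar 5: v0=G3 v1=G4 (P8)
  R1 @ bar2.0: F3/C4 P5 -> E3/B3 P5 similar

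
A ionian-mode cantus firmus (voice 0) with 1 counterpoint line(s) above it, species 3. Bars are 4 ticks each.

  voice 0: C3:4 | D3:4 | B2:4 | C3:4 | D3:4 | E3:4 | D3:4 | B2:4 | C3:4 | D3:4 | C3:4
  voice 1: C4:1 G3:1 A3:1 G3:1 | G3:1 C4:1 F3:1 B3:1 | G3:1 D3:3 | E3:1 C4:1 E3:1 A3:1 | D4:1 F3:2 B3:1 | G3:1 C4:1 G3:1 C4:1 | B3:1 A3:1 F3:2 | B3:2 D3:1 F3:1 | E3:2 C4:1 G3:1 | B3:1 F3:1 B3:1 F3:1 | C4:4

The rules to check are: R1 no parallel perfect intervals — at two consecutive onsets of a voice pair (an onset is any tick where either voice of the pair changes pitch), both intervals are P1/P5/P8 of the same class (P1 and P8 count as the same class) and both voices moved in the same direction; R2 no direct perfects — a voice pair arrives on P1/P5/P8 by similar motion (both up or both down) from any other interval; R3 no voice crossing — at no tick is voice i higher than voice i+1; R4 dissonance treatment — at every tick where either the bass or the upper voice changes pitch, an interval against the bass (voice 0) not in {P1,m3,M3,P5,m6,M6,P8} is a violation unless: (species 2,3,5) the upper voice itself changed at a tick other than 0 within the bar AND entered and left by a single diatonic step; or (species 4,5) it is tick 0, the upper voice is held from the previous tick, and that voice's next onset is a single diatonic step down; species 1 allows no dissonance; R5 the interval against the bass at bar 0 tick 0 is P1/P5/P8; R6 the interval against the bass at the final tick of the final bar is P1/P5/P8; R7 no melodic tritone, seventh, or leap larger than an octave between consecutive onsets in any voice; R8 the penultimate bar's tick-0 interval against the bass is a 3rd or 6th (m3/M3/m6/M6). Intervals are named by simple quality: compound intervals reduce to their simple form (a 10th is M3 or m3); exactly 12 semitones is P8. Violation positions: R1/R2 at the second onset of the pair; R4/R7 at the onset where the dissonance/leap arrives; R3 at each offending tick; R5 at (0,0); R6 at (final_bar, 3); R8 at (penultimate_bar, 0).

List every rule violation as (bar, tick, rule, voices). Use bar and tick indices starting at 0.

bar 0: v0=C3 v1=C4 downbeat P8
bar 1: v0=D3 v1=G3 downbeat P4
bar 2: v0=B2 v1=G3 downbeat m6
bar 3: v0=C3 v1=E3 downbeat M3
bar 4: v0=D3 v1=D4 downbeat P8
bar 5: v0=E3 v1=G3 downbeat m3
bar 6: v0=D3 v1=B3 downbeat M6
bar 7: v0=B2 v1=B3 downbeat P8
bar 8: v0=C3 v1=E3 downbeat M3
bar 9: v0=D3 v1=B3 downbeat M6
bar 10: v0=C3 v1=C4 downbeat P8
  -> R4 @ bar 1 tick 0 v(0, 1): D3/G3 P4 untreated
  -> R4 @ bar 1 tick 1 v(0, 1): D3/C4 m7 untreated
  -> R7 @ bar 1 tick 3 v(1,): F3->B3 leap 6st
  -> R2 @ bar 4 tick 0 v(0, 1): C3/A3 M6 -> D3/D4 P8 similar
  -> R7 @ bar 4 tick 3 v(1,): F3->B3 leap 6st
  -> R7 @ bar 7 tick 0 v(1,): F3->B3 leap 6st
  -> R4 @ bar 7 tick 3 v(0, 1): B2/F3 TT untreated
  -> R7 @ bar 9 tick 1 v(1,): B3->F3 leap 6st
  -> R7 @ bar 9 tick 2 v(1,): F3->B3 leap 6st
  -> R7 @ bar 9 tick 3 v(1,): B3->F3 leap 6st

(1, 0, R4, (0, 1))
(1, 1, R4, (0, 1))
(1, 3, R7, (1,))
(4, 0, R2, (0, 1))
(4, 3, R7, (1,))
(7, 0, R7, (1,))
(7, 3, R4, (0, 1))
(9, 1, R7, (1,))
(9, 2, R7, (1,))
(9, 3, R7, (1,))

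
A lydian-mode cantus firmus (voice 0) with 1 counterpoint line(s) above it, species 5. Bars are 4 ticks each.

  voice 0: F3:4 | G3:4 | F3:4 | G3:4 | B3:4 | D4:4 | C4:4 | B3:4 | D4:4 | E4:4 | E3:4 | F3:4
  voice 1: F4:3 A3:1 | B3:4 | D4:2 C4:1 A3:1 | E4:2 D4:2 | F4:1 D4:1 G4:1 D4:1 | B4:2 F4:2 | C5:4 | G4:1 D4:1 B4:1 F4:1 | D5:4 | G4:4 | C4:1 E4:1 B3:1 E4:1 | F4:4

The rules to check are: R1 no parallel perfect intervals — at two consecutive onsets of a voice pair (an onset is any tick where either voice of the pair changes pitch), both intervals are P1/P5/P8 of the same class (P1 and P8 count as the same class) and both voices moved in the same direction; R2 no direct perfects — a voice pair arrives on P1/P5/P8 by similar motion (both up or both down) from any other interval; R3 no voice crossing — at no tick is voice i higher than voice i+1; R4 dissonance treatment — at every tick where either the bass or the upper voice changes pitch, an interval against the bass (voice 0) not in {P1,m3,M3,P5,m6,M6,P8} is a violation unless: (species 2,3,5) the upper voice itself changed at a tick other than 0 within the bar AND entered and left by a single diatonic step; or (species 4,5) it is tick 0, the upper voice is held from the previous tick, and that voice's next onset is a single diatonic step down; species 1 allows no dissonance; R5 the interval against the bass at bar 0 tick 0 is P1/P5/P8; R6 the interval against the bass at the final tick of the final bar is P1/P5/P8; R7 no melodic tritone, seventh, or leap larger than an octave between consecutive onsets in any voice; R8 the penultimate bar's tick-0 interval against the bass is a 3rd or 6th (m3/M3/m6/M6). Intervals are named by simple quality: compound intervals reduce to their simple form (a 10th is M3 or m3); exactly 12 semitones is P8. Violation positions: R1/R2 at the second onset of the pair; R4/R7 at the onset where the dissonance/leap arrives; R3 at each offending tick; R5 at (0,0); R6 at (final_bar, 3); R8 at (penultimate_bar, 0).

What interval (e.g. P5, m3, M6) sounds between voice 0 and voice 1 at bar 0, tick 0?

P8

voice 0=F3 voice 1=F4 -> P8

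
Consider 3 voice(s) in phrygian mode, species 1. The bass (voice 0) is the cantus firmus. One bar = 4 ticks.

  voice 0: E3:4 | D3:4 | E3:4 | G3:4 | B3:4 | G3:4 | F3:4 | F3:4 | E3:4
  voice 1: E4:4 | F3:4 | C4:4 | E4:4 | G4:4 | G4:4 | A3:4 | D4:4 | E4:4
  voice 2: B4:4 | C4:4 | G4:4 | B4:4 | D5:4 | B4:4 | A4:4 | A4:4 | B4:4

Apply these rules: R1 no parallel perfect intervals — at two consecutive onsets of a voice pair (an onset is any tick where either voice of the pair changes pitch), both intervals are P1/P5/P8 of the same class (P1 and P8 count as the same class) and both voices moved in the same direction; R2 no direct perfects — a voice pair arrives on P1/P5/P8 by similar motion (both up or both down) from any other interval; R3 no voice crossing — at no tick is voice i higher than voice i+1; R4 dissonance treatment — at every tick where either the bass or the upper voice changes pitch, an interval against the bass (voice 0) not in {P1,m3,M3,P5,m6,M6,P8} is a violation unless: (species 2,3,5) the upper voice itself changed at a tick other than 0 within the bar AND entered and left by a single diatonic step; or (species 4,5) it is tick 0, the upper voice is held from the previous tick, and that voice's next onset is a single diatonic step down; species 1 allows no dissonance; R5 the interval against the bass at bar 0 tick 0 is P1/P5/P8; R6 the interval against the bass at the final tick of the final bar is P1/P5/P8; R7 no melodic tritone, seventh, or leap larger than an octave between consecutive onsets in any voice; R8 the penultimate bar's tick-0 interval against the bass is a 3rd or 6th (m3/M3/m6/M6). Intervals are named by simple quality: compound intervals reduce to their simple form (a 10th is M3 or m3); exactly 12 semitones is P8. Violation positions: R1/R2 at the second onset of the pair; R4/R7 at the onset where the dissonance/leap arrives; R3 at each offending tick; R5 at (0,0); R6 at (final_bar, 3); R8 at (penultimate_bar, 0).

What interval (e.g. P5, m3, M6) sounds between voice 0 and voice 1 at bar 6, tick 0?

M3

voice 0=F3 voice 1=A3 -> M3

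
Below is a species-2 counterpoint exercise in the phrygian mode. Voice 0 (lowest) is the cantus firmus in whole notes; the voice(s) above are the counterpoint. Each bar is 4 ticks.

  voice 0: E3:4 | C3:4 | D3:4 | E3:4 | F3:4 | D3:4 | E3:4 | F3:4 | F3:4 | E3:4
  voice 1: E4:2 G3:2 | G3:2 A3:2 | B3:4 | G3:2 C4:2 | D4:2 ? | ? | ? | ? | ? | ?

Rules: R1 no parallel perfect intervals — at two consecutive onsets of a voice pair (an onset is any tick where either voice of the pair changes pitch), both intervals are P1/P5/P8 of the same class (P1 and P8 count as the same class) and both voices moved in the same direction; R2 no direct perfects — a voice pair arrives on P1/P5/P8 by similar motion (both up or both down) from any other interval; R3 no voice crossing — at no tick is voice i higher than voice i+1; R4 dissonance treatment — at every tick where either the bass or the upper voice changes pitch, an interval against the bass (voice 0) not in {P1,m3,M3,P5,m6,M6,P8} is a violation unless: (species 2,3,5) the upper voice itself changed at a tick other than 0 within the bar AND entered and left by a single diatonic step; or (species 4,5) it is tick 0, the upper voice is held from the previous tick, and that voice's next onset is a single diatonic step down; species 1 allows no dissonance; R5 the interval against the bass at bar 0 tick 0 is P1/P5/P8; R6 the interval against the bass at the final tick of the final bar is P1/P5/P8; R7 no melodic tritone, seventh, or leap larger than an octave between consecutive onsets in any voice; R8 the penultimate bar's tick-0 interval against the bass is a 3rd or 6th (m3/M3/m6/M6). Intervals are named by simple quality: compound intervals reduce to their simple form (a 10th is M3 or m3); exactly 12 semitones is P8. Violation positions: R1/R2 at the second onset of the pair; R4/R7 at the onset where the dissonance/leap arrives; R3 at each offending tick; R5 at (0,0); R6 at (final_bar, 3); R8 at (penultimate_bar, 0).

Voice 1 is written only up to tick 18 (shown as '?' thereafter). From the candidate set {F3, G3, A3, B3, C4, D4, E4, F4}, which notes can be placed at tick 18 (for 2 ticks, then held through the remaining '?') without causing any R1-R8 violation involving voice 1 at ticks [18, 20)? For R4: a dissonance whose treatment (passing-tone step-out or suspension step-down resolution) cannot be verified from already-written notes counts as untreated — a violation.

F3: legal
G3: violates R4
A3: legal
B3: violates R4
C4: legal
D4: legal
E4: violates R4
F4: legal

{A3, C4, D4, F3, F4}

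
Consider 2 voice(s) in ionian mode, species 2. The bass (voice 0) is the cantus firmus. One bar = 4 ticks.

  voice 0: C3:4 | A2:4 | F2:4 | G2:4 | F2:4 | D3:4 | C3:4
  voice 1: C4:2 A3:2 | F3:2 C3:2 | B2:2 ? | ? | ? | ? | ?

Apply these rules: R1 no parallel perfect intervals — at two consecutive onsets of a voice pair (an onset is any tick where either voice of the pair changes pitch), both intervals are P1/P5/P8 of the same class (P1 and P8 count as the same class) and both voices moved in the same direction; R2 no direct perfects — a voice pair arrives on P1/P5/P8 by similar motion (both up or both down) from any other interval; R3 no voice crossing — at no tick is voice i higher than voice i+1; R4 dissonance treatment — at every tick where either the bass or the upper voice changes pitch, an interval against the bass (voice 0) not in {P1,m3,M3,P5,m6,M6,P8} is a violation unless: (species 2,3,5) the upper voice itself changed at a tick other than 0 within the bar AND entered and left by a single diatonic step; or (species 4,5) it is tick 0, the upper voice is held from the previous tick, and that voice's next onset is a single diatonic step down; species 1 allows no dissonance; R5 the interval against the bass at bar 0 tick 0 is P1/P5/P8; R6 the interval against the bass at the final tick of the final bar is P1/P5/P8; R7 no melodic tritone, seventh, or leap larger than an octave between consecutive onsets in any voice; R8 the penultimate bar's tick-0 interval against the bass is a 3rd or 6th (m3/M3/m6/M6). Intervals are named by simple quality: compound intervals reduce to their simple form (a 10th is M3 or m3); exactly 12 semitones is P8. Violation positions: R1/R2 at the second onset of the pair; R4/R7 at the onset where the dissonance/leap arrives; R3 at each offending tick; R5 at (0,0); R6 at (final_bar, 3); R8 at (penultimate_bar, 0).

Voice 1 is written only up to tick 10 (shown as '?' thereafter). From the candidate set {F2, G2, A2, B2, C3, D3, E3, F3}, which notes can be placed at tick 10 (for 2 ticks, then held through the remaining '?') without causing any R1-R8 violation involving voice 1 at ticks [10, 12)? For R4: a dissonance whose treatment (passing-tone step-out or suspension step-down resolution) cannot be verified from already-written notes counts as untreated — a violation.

F2: violates R7
G2: violates R4
A2: legal
B2: legal
C3: legal
D3: legal
E3: violates R4
F3: violates R7

{A2, B2, C3, D3}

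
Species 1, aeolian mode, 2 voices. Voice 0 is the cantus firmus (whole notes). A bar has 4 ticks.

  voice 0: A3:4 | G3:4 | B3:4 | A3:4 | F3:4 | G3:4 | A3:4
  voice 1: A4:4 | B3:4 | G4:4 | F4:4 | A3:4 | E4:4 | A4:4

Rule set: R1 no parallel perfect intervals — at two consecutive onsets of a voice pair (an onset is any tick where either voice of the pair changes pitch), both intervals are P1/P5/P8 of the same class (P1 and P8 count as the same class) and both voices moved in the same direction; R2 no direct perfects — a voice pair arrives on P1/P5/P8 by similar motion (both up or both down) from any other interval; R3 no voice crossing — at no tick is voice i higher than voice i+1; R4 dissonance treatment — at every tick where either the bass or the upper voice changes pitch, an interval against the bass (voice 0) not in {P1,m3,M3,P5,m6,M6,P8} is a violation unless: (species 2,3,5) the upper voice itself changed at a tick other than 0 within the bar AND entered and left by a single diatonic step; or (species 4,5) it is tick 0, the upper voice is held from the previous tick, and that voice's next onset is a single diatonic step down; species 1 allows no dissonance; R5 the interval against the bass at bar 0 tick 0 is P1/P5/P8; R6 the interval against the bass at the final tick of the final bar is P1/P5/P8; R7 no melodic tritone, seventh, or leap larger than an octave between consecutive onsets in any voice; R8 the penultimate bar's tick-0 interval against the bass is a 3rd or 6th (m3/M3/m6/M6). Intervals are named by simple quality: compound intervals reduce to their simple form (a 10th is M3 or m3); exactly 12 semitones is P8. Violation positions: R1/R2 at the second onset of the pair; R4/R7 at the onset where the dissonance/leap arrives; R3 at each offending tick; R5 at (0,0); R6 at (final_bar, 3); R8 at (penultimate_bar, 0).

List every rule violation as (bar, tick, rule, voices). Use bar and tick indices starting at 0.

(1, 0, R7, (1,))
(6, 0, R2, (0, 1))

bar 0: v0=A3 v1=A4 downbeat P8
bar 1: v0=G3 v1=B3 downbeat M3
bar 2: v0=B3 v1=G4 downbeat m6
bar 3: v0=A3 v1=F4 downbeat m6
bar 4: v0=F3 v1=A3 downbeat M3
bar 5: v0=G3 v1=E4 downbeat M6
bar 6: v0=A3 v1=A4 downbeat P8
  -> R7 @ bar 1 tick 0 v(1,): A4->B3 leap 10st
  -> R2 @ bar 6 tick 0 v(0, 1): G3/E4 M6 -> A3/A4 P8 similar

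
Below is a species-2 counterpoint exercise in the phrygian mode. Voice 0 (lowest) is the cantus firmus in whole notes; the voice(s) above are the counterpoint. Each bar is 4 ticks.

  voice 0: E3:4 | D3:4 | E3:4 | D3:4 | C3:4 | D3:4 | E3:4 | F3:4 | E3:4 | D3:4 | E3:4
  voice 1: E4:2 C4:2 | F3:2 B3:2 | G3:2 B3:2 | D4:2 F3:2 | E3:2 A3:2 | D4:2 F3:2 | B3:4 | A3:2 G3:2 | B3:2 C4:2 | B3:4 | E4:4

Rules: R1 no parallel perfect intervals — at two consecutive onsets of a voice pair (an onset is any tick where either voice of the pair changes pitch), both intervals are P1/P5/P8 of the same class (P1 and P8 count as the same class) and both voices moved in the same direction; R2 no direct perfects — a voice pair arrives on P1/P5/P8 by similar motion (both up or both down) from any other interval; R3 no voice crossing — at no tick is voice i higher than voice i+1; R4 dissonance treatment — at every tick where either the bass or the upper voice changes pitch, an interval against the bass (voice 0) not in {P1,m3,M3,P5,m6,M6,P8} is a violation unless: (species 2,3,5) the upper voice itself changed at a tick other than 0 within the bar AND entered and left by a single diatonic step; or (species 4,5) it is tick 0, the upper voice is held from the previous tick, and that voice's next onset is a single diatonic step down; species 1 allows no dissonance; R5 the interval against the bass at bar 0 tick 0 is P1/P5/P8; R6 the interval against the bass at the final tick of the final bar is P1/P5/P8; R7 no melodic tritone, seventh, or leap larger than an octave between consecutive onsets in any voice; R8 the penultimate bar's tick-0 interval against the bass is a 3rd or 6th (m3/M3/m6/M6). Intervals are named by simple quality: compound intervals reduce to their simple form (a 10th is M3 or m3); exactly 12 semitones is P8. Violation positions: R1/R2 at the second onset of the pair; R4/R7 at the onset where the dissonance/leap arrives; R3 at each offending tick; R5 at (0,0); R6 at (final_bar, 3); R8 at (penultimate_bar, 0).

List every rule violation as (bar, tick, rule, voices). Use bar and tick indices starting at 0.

bar 0: v0=E3 v1=E4 downbeat P8
bar 1: v0=D3 v1=F3 downbeat m3
bar 2: v0=E3 v1=G3 downbeat m3
bar 3: v0=D3 v1=D4 downbeat P8
bar 4: v0=C3 v1=E3 downbeat M3
bar 5: v0=D3 v1=D4 downbeat P8
bar 6: v0=E3 v1=B3 downbeat P5
bar 7: v0=F3 v1=A3 downbeat M3
bar 8: v0=E3 v1=B3 downbeat P5
bar 9: v0=D3 v1=B3 downbeat M6
bar 10: v0=E3 v1=E4 downbeat P8
  -> R7 @ bar 1 tick 2 v(1,): F3->B3 leap 6st
  -> R2 @ bar 5 tick 0 v(0, 1): C3/A3 M6 -> D3/D4 P8 similar
  -> R2 @ bar 6 tick 0 v(0, 1): D3/F3 m3 -> E3/B3 P5 similar
  -> R7 @ bar 6 tick 0 v(1,): F3->B3 leap 6st
  -> R4 @ bar 7 tick 2 v(0, 1): F3/G3 M2 untreated
  -> R2 @ bar 10 tick 0 v(0, 1): D3/B3 M6 -> E3/E4 P8 similar

(1, 2, R7, (1,))
(5, 0, R2, (0, 1))
(6, 0, R2, (0, 1))
(6, 0, R7, (1,))
(7, 2, R4, (0, 1))
(10, 0, R2, (0, 1))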